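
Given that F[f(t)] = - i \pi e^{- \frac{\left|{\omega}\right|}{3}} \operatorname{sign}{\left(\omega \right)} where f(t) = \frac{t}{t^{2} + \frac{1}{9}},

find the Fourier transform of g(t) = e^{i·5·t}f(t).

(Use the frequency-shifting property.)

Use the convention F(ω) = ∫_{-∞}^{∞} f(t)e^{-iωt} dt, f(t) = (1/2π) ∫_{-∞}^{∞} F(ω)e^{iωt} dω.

F[g](ω) = - i \pi e^{- \frac{\left|{\omega - 5}\right|}{3}} \operatorname{sign}{\left(\omega - 5 \right)}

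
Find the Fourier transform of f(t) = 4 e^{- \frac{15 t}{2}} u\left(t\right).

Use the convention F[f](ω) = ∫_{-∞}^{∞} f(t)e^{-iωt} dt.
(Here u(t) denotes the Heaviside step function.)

F(ω) = \frac{8}{2 i \omega + 15}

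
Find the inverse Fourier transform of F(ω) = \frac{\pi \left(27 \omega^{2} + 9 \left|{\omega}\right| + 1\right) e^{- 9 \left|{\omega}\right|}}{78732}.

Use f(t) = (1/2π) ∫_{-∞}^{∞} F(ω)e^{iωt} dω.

f(t) = \frac{2}{\left(t^{2} + 81\right)^{3}}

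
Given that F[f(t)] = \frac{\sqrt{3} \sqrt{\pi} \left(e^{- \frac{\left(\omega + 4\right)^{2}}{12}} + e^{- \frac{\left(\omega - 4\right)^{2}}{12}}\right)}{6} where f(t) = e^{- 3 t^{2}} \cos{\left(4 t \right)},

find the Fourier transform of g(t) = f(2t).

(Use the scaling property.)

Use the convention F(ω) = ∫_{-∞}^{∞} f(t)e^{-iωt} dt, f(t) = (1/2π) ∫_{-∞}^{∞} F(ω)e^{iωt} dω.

F[g](ω) = \frac{\sqrt{3} \sqrt{\pi} \left(e^{\frac{2 \omega}{3}} + 1\right) e^{- \frac{\omega^{2}}{48} - \frac{\omega}{3} - \frac{4}{3}}}{12}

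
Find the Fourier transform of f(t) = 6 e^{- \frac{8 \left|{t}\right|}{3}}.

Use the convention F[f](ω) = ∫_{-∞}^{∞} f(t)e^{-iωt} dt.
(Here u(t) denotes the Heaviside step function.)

F(ω) = \frac{288}{9 \omega^{2} + 64}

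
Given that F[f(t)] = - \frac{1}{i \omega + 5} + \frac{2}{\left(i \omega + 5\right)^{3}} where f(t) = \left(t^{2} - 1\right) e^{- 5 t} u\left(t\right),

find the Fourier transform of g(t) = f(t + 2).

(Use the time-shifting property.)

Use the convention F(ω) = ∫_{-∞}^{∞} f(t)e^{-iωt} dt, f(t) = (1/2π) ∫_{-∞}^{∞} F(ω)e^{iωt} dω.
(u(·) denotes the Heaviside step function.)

F[g](ω) = \frac{\left(2 i \omega - \left(i \omega + 5\right)^{3} + 10\right) e^{2 i \omega}}{\left(i \omega + 5\right)^{4}}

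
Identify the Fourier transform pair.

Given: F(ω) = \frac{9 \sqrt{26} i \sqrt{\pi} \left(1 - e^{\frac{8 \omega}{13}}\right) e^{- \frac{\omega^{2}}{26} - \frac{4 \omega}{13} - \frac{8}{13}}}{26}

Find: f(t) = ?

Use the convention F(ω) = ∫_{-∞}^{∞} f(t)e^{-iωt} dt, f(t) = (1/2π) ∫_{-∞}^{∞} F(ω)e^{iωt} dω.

f(t) = 9 e^{- \frac{13 t^{2}}{2}} \sin{\left(4 t \right)}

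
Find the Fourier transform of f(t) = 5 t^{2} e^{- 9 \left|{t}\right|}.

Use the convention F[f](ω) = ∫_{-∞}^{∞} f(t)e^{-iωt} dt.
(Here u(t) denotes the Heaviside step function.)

F(ω) = \frac{540 \left(27 - \omega^{2}\right)}{\left(\omega^{2} + 81\right)^{3}}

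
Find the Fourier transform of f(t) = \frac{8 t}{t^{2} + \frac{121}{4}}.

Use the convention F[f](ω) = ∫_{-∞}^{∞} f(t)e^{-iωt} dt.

F(ω) = - 8 i \pi e^{- \frac{11 \left|{\omega}\right|}{2}} \operatorname{sign}{\left(\omega \right)}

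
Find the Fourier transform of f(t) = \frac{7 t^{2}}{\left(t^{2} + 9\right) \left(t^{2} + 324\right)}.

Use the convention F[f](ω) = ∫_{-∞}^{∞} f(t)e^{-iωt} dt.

F(ω) = \frac{\pi \left(6 - e^{15 \left|{\omega}\right|}\right) e^{- 18 \left|{\omega}\right|}}{15}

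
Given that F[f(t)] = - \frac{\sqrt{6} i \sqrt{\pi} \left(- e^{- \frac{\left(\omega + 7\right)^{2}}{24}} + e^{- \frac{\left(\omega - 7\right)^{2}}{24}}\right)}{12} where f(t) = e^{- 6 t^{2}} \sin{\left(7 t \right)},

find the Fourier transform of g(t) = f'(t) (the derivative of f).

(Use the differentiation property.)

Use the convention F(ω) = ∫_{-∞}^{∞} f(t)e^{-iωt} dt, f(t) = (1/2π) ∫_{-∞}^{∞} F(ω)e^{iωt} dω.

F[g](ω) = \frac{\sqrt{6} \sqrt{\pi} \omega \left(e^{\frac{7 \omega}{6}} - 1\right) e^{- \frac{\omega^{2}}{24} - \frac{7 \omega}{12} - \frac{49}{24}}}{12}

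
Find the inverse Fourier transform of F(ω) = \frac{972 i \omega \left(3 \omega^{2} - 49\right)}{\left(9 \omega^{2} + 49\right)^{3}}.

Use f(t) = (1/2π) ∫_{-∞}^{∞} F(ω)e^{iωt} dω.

f(t) = t e^{- \frac{7 \left|{t}\right|}{3}} \left|{t}\right|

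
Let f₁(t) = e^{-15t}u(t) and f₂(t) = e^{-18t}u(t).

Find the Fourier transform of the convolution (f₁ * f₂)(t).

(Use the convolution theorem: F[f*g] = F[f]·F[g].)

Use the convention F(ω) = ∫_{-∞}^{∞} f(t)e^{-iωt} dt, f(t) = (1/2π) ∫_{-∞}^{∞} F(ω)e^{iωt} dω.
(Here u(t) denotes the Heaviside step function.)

F[f₁*f₂](ω) = \frac{1}{\left(i \omega + 15\right) \left(i \omega + 18\right)}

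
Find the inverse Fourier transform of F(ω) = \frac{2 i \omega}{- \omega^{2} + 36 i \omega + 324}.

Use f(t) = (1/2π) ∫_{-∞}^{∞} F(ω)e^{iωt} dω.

f(t) = 2 \left(1 - 18 t\right) e^{- 18 t} u\left(t\right)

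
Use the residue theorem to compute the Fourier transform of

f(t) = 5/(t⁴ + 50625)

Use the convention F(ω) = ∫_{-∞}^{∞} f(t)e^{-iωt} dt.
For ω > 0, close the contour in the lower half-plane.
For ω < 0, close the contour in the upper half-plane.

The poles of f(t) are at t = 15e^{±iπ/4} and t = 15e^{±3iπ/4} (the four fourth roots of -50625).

Let g(z) = f(z)e^{-iωz}; for large |z| the factor e^{-iωz} decays in the lower half-plane when ω > 0 and in the upper half-plane when ω < 0.

Case ω > 0 (lower half-plane, clockwise contour ⇒ F(ω) = -2πi·ΣRes):
  Res_{z = - \frac{15 \sqrt{2}}{2} - \frac{15 \sqrt{2} i}{2}} g(z) = \frac{\sqrt{2} i \left(1 - i\right) e^{\frac{15 \sqrt{2} \omega \left(-1 + i\right)}{2}}}{5400}
  Res_{z = \frac{15 \sqrt{2}}{2} - \frac{15 \sqrt{2} i}{2}} g(z) = \frac{\sqrt{2} i \left(1 + i\right) e^{- \frac{15 \sqrt{2} \omega \left(1 + i\right)}{2}}}{5400}
  F(ω) = -2πi·ΣRes = \frac{\sqrt{2} \pi \left(1 - i\right) \left(e^{15 \sqrt{2} i \omega} + i\right) e^{- \frac{15 \sqrt{2} \omega \left(1 + i\right)}{2}}}{2700} = \frac{\pi e^{- \frac{15 \sqrt{2} \omega}{2}} \sin{\left(\frac{15 \sqrt{2} \omega}{2} + \frac{\pi}{4} \right)}}{675}

Case ω < 0 (upper half-plane, counterclockwise contour ⇒ F(ω) = +2πi·ΣRes):
  Res_{z = \frac{15 \sqrt{2}}{2} + \frac{15 \sqrt{2} i}{2}} g(z) = \frac{\sqrt{2} i \left(-1 + i\right) e^{\frac{15 \sqrt{2} \omega \left(1 - i\right)}{2}}}{5400}
  Res_{z = - \frac{15 \sqrt{2}}{2} + \frac{15 \sqrt{2} i}{2}} g(z) = \frac{\sqrt{2} \left(1 - i\right) e^{\frac{15 \sqrt{2} \omega \left(1 + i\right)}{2}}}{5400}
  F(ω) = 2πi·ΣRes = - \frac{\sqrt{2} i \pi \left(i \left(1 - i\right) e^{\frac{15 \sqrt{2} \omega \left(1 - i\right)}{2}} - \left(1 - i\right) e^{\frac{15 \sqrt{2} \omega \left(1 + i\right)}{2}}\right)}{2700} = \frac{\pi e^{\frac{15 \sqrt{2} \omega}{2}} \cos{\left(\frac{15 \sqrt{2} \omega}{2} + \frac{\pi}{4} \right)}}{675}

Both cases combine into a single formula in |ω|:

F(ω) = \frac{\pi e^{- \frac{15 \sqrt{2} \left|{\omega}\right|}{2}} \sin{\left(\frac{15 \sqrt{2} \left|{\omega}\right|}{2} + \frac{\pi}{4} \right)}}{675}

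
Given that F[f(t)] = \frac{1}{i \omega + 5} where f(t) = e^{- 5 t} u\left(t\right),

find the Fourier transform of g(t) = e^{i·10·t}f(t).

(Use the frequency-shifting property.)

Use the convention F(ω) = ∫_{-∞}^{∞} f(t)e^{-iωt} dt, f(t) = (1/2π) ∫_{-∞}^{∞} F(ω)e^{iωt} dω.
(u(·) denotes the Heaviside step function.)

F[g](ω) = \frac{1}{i \left(\omega - 10\right) + 5}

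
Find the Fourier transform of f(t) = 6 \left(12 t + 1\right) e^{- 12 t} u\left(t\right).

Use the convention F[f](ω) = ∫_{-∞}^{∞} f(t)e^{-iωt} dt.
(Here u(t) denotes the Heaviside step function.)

F(ω) = \frac{6 \left(- i \omega - 24\right)}{\omega^{2} - 24 i \omega - 144}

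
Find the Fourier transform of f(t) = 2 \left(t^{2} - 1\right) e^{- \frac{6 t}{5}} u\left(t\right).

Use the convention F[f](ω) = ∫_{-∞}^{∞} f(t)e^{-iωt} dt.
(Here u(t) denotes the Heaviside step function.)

F(ω) = \frac{10 \left(250 i \omega - \left(5 i \omega + 6\right)^{3} + 300\right)}{\left(5 i \omega + 6\right)^{4}}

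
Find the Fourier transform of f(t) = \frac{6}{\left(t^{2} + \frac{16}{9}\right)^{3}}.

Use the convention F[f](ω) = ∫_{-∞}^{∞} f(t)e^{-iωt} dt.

F(ω) = \frac{81 \pi \left(16 \omega^{2} + 36 \left|{\omega}\right| + 27\right) e^{- \frac{4 \left|{\omega}\right|}{3}}}{4096}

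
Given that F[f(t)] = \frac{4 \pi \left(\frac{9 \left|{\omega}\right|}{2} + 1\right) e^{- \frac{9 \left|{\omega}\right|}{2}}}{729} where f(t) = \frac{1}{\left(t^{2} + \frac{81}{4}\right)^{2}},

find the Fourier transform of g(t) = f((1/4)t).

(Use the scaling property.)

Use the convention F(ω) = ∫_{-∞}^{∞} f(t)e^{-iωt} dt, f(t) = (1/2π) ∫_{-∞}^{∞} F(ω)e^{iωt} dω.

F[g](ω) = \frac{16 \pi \left(18 \left|{\omega}\right| + 1\right) e^{- 18 \left|{\omega}\right|}}{729}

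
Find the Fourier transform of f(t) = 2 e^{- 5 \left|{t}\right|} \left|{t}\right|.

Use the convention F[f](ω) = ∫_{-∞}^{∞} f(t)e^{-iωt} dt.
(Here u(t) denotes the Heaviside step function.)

F(ω) = \frac{4 \left(25 - \omega^{2}\right)}{\left(\omega^{2} + 25\right)^{2}}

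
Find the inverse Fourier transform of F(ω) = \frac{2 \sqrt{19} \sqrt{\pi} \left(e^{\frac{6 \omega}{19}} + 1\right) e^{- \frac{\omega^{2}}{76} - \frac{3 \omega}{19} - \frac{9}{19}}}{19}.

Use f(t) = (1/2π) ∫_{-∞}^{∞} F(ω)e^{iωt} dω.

f(t) = 4 e^{- 19 t^{2}} \cos{\left(6 t \right)}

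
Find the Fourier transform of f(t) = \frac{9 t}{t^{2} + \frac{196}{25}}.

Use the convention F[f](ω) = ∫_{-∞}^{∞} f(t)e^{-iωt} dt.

F(ω) = - 9 i \pi e^{- \frac{14 \left|{\omega}\right|}{5}} \operatorname{sign}{\left(\omega \right)}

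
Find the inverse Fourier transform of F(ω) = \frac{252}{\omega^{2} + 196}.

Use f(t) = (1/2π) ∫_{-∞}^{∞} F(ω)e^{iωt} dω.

f(t) = 9 e^{- 14 \left|{t}\right|}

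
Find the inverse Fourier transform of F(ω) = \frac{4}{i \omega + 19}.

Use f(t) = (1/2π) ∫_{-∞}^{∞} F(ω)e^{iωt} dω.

f(t) = 4 e^{- 19 t} u\left(t\right)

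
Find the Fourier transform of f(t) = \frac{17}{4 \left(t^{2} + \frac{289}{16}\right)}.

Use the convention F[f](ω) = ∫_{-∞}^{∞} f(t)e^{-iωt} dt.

F(ω) = \pi e^{- \frac{17 \left|{\omega}\right|}{4}}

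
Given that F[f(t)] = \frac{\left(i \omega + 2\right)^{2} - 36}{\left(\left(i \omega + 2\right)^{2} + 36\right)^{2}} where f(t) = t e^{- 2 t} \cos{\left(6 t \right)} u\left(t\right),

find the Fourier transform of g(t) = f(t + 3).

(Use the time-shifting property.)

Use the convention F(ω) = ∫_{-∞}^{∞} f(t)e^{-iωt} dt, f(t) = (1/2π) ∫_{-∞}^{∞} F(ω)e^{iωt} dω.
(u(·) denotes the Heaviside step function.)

F[g](ω) = \frac{\left(\left(i \omega + 2\right)^{2} - 36\right) e^{3 i \omega}}{\left(\left(i \omega + 2\right)^{2} + 36\right)^{2}}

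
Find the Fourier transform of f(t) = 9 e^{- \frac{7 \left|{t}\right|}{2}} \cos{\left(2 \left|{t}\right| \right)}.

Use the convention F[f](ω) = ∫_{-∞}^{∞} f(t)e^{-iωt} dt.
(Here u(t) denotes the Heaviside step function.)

F(ω) = \frac{252 \left(4 \omega^{2} + 65\right)}{16 \omega^{4} + 264 \omega^{2} + 4225}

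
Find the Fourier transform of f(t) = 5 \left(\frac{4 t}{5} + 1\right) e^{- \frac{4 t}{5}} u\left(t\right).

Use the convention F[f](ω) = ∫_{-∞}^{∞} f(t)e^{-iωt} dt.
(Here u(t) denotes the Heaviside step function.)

F(ω) = \frac{25 \left(- 5 i \omega - 8\right)}{25 \omega^{2} - 40 i \omega - 16}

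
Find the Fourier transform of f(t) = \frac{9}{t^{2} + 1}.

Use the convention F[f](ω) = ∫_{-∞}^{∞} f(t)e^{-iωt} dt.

F(ω) = 9 \pi e^{- \left|{\omega}\right|}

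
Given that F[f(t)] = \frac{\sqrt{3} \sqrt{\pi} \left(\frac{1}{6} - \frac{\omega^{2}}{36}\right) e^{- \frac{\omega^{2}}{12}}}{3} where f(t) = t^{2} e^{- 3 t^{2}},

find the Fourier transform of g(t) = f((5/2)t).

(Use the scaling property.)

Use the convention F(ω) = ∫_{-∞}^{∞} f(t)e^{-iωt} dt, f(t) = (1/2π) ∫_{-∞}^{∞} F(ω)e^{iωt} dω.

F[g](ω) = \frac{\sqrt{3} \sqrt{\pi} \left(75 - 2 \omega^{2}\right) e^{- \frac{\omega^{2}}{75}}}{3375}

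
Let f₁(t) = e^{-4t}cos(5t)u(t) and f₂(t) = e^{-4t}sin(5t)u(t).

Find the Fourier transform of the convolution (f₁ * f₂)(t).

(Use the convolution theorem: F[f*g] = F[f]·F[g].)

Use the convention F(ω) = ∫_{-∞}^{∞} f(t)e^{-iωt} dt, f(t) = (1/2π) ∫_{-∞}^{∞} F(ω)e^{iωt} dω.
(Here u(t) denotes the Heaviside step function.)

F[f₁*f₂](ω) = \frac{5 \left(i \omega + 4\right)}{\left(\left(i \omega + 4\right)^{2} + 25\right)^{2}}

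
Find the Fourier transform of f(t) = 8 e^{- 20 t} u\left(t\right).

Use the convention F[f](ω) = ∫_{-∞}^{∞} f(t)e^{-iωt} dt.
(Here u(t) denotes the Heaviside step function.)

F(ω) = \frac{8}{i \omega + 20}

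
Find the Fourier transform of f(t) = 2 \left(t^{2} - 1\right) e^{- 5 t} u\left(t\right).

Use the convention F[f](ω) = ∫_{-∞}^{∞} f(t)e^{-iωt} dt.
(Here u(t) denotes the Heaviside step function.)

F(ω) = \frac{2 \left(2 i \omega - \left(i \omega + 5\right)^{3} + 10\right)}{\left(i \omega + 5\right)^{4}}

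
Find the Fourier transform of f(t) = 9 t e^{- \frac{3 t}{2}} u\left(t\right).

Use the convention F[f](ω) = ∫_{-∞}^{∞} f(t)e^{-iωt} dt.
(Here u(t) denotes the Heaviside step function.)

F(ω) = \frac{36}{\left(2 i \omega + 3\right)^{2}}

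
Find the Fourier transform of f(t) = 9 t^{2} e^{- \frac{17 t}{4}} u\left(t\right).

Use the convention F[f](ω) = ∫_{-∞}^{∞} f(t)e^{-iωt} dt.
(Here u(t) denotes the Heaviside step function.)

F(ω) = \frac{1152}{\left(4 i \omega + 17\right)^{3}}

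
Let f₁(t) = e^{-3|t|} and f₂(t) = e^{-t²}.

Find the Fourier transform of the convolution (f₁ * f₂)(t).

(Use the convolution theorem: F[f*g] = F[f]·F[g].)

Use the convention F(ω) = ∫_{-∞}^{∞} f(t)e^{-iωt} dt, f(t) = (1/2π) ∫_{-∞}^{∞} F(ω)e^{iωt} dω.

F[f₁*f₂](ω) = \frac{6 \sqrt{\pi} e^{- \frac{\omega^{2}}{4}}}{\omega^{2} + 9}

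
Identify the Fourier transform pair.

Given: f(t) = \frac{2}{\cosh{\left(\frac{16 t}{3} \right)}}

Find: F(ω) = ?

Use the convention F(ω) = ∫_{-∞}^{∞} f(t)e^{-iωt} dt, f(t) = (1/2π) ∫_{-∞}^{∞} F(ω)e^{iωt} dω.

F(ω) = \frac{3 \pi}{8 \cosh{\left(\frac{3 \pi \omega}{32} \right)}}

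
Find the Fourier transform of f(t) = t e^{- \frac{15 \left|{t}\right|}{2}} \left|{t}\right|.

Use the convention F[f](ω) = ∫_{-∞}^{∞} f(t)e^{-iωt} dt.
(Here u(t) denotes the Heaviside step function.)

F(ω) = \frac{64 i \omega \left(4 \omega^{2} - 675\right)}{\left(4 \omega^{2} + 225\right)^{3}}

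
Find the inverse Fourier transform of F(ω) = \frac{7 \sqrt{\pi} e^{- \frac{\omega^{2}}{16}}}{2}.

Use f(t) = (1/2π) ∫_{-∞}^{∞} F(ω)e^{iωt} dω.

f(t) = 7 e^{- 4 t^{2}}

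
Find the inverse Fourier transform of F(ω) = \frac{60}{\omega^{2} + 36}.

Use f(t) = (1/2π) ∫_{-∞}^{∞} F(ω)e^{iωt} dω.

f(t) = 5 e^{- 6 \left|{t}\right|}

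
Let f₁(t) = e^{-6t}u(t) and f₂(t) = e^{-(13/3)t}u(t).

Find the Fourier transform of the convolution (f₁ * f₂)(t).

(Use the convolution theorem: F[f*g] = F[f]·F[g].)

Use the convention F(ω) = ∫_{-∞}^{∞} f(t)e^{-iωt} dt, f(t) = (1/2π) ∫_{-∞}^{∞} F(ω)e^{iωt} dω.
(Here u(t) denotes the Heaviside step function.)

F[f₁*f₂](ω) = \frac{3}{\left(i \omega + 6\right) \left(3 i \omega + 13\right)}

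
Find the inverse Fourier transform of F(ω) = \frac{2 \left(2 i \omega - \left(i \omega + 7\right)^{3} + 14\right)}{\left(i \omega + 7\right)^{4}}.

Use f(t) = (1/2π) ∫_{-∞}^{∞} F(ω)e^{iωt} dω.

f(t) = 2 \left(t^{2} - 1\right) e^{- 7 t} u\left(t\right)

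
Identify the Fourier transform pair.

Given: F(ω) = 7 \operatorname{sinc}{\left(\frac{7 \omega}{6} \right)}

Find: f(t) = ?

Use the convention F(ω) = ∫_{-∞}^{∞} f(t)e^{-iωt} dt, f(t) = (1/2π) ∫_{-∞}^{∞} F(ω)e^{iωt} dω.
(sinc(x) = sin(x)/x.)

f(t) = 3 \left(\begin{cases} 1 & \text{for}\: \left|{t}\right| < \frac{7}{6} \\0 & \text{otherwise} \end{cases}\right)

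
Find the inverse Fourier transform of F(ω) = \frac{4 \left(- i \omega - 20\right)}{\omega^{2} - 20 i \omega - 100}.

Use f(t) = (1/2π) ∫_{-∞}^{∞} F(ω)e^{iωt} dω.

f(t) = 4 \left(10 t + 1\right) e^{- 10 t} u\left(t\right)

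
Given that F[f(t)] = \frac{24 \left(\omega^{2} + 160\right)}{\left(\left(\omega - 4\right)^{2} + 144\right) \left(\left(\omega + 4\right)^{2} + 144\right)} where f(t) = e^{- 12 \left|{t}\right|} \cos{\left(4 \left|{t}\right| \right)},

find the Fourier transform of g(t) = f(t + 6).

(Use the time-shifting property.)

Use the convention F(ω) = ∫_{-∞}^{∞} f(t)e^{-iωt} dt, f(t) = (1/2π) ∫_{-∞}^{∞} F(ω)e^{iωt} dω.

F[g](ω) = \frac{24 \left(\omega^{2} + 160\right) e^{6 i \omega}}{\omega^{4} + 256 \omega^{2} + 25600}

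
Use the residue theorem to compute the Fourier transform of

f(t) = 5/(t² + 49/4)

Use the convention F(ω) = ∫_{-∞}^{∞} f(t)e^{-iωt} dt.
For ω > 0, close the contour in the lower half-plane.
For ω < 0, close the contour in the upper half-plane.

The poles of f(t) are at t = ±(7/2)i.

Let g(z) = f(z)e^{-iωz}; for large |z| the factor e^{-iωz} decays in the lower half-plane when ω > 0 and in the upper half-plane when ω < 0.

Case ω > 0 (lower half-plane, clockwise contour ⇒ F(ω) = -2πi·ΣRes):
  Res_{z = - \frac{7 i}{2}} g(z) = \frac{5 i e^{- \frac{7 \omega}{2}}}{7}
  F(ω) = -2πi·ΣRes = \frac{10 \pi e^{- \frac{7 \omega}{2}}}{7}

Case ω < 0 (upper half-plane, counterclockwise contour ⇒ F(ω) = +2πi·ΣRes):
  Res_{z = \frac{7 i}{2}} g(z) = - \frac{5 i e^{\frac{7 \omega}{2}}}{7}
  F(ω) = 2πi·ΣRes = \frac{10 \pi e^{\frac{7 \omega}{2}}}{7}

Both cases combine into a single formula in |ω|:

F(ω) = \frac{10 \pi e^{- \frac{7 \left|{\omega}\right|}{2}}}{7}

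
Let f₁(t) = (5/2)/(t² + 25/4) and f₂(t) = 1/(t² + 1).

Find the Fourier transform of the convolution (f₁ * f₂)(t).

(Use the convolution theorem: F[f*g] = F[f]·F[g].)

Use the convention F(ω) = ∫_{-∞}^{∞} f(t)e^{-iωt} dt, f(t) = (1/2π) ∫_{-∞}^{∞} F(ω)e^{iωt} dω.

F[f₁*f₂](ω) = \pi^{2} e^{- \frac{7 \left|{\omega}\right|}{2}}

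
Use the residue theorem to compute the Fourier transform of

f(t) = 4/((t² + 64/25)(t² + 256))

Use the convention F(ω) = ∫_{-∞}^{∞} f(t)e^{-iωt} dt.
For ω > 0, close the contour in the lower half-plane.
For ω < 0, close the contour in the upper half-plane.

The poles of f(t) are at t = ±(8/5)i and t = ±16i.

Let g(z) = f(z)e^{-iωz}; for large |z| the factor e^{-iωz} decays in the lower half-plane when ω > 0 and in the upper half-plane when ω < 0.

Case ω > 0 (lower half-plane, clockwise contour ⇒ F(ω) = -2πi·ΣRes):
  Res_{z = - \frac{8 i}{5}} g(z) = \frac{125 i e^{- \frac{8 \omega}{5}}}{25344}
  Res_{z = - 16 i} g(z) = - \frac{25 i e^{- 16 \omega}}{50688}
  F(ω) = -2πi·ΣRes = - \frac{25 \pi e^{- 16 \omega}}{25344} + \frac{125 \pi e^{- \frac{8 \omega}{5}}}{12672}

Case ω < 0 (upper half-plane, counterclockwise contour ⇒ F(ω) = +2πi·ΣRes):
  Res_{z = \frac{8 i}{5}} g(z) = - \frac{125 i e^{\frac{8 \omega}{5}}}{25344}
  Res_{z = 16 i} g(z) = \frac{25 i e^{16 \omega}}{50688}
  F(ω) = 2πi·ΣRes = \frac{25 \pi \left(10 e^{\frac{8 \omega}{5}} - e^{16 \omega}\right)}{25344}

Both cases combine into a single formula in |ω|:

F(ω) = - \frac{25 \pi e^{- 16 \left|{\omega}\right|}}{25344} + \frac{125 \pi e^{- \frac{8 \left|{\omega}\right|}{5}}}{12672}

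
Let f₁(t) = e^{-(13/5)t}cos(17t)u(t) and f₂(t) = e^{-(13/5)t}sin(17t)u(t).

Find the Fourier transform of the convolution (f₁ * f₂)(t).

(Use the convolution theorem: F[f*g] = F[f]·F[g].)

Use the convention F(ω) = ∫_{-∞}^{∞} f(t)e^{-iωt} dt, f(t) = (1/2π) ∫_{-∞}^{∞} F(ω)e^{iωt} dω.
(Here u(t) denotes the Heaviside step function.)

F[f₁*f₂](ω) = \frac{2125 \left(5 i \omega + 13\right)}{\left(\left(5 i \omega + 13\right)^{2} + 7225\right)^{2}}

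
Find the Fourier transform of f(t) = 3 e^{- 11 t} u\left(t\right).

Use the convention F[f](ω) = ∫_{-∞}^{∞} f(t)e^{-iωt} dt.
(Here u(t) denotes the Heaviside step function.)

F(ω) = \frac{3}{i \omega + 11}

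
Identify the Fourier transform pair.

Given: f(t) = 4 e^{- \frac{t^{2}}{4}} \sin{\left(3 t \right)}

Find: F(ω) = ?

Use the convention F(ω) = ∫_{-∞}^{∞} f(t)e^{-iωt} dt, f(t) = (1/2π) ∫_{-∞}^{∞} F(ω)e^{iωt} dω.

F(ω) = 4 i \sqrt{\pi} \left(1 - e^{12 \omega}\right) e^{- \omega^{2} - 6 \omega - 9}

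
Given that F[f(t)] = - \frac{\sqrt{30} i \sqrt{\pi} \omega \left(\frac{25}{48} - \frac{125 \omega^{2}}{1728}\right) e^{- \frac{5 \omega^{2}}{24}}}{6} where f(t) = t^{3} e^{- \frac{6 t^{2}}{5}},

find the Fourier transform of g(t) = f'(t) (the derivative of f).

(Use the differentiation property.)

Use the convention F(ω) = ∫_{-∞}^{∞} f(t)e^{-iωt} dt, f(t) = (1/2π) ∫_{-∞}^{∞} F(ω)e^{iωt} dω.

F[g](ω) = \frac{25 \sqrt{30} \sqrt{\pi} \omega^{2} \left(36 - 5 \omega^{2}\right) e^{- \frac{5 \omega^{2}}{24}}}{10368}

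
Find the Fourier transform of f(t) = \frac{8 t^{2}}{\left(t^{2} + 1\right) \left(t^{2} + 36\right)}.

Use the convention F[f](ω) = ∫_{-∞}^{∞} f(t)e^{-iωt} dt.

F(ω) = \frac{8 \pi \left(6 - e^{5 \left|{\omega}\right|}\right) e^{- 6 \left|{\omega}\right|}}{35}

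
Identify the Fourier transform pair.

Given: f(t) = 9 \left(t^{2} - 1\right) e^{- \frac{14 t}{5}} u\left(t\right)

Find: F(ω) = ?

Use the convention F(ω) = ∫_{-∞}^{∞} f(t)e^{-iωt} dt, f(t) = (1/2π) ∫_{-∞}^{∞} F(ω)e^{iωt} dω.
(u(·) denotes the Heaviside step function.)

F(ω) = \frac{45 \left(250 i \omega - \left(5 i \omega + 14\right)^{3} + 700\right)}{\left(5 i \omega + 14\right)^{4}}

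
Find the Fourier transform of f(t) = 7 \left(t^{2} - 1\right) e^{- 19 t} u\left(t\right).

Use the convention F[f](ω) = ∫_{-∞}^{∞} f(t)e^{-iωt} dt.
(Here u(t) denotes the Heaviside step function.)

F(ω) = \frac{7 \left(2 i \omega - \left(i \omega + 19\right)^{3} + 38\right)}{\left(i \omega + 19\right)^{4}}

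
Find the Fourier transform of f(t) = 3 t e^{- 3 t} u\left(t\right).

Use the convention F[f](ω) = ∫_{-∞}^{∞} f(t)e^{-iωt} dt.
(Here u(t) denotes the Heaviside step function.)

F(ω) = \frac{3}{\left(i \omega + 3\right)^{2}}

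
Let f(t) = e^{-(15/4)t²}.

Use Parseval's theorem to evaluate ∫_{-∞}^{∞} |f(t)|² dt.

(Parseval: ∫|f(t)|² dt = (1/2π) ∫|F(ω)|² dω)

∫|f(t)|² dt = \frac{\sqrt{30} \sqrt{\pi}}{15}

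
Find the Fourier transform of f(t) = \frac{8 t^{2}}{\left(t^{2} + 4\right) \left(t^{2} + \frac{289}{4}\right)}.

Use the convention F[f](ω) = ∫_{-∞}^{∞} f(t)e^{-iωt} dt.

F(ω) = - \frac{64 \pi e^{- 2 \left|{\omega}\right|}}{273} + \frac{272 \pi e^{- \frac{17 \left|{\omega}\right|}{2}}}{273}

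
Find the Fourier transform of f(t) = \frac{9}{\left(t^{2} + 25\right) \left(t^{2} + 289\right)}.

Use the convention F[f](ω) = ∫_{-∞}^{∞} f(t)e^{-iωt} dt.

F(ω) = \frac{3 \pi \left(17 e^{12 \left|{\omega}\right|} - 5\right) e^{- 17 \left|{\omega}\right|}}{7480}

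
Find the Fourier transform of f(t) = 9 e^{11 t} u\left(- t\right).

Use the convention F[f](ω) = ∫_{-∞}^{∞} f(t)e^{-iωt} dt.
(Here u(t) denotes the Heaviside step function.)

F(ω) = - \frac{9}{i \omega - 11}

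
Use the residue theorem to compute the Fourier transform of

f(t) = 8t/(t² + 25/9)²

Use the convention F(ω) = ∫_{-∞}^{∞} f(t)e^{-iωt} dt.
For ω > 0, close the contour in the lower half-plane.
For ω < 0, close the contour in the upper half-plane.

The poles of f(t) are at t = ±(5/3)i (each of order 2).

Let g(z) = f(z)e^{-iωz}; for large |z| the factor e^{-iωz} decays in the lower half-plane when ω > 0 and in the upper half-plane when ω < 0.

Case ω > 0 (lower half-plane, clockwise contour ⇒ F(ω) = -2πi·ΣRes):
  Res_{z = - \frac{5 i}{3}} g(z) = \frac{6 \omega e^{- \frac{5 \omega}{3}}}{5} (pole of order 2)
  F(ω) = -2πi·ΣRes = - \frac{12 i \pi \omega e^{- \frac{5 \omega}{3}}}{5}

Case ω < 0 (upper half-plane, counterclockwise contour ⇒ F(ω) = +2πi·ΣRes):
  Res_{z = \frac{5 i}{3}} g(z) = - \frac{6 \omega e^{\frac{5 \omega}{3}}}{5} (pole of order 2)
  F(ω) = 2πi·ΣRes = - \frac{12 i \pi \omega e^{\frac{5 \omega}{3}}}{5}

Both cases combine into a single formula in |ω|:

F(ω) = - \frac{12 i \pi \omega e^{- \frac{5 \left|{\omega}\right|}{3}}}{5}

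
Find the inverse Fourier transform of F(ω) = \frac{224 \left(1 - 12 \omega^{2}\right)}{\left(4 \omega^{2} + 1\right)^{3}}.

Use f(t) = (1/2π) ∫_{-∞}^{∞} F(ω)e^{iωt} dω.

f(t) = 7 t^{2} e^{- \frac{\left|{t}\right|}{2}}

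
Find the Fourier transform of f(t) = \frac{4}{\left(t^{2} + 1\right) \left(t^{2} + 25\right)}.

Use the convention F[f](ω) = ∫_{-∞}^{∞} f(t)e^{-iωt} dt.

F(ω) = \frac{\pi e^{- \left|{\omega}\right|}}{6} - \frac{\pi e^{- 5 \left|{\omega}\right|}}{30}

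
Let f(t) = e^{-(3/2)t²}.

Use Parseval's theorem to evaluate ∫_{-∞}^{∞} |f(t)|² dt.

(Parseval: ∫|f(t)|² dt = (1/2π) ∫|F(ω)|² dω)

∫|f(t)|² dt = \frac{\sqrt{3} \sqrt{\pi}}{3}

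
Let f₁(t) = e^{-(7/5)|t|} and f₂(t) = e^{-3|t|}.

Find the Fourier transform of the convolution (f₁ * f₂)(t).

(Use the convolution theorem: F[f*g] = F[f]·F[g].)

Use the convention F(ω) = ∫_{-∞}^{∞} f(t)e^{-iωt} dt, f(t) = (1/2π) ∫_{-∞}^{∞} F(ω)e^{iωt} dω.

F[f₁*f₂](ω) = \frac{420}{\left(\omega^{2} + 9\right) \left(25 \omega^{2} + 49\right)}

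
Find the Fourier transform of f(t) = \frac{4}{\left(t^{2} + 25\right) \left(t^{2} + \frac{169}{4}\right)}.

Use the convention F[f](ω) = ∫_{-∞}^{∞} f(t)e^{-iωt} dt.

F(ω) = \frac{16 \pi e^{- 5 \left|{\omega}\right|}}{345} - \frac{32 \pi e^{- \frac{13 \left|{\omega}\right|}{2}}}{897}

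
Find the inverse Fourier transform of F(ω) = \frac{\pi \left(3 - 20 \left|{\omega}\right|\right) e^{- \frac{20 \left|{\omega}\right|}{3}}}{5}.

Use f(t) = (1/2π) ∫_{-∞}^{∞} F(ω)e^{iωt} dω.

f(t) = \frac{8 t^{2}}{\left(t^{2} + \frac{400}{9}\right)^{2}}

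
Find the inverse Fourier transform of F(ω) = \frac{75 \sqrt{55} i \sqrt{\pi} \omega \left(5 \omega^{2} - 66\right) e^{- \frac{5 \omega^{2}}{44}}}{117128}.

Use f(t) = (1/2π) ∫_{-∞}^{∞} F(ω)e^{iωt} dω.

f(t) = 3 t^{3} e^{- \frac{11 t^{2}}{5}}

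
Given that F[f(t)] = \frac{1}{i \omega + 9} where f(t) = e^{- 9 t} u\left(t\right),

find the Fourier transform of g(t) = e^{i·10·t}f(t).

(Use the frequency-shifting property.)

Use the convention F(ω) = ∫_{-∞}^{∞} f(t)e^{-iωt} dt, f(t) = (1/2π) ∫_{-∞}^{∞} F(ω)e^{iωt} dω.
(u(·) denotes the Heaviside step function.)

F[g](ω) = \frac{1}{i \left(\omega - 10\right) + 9}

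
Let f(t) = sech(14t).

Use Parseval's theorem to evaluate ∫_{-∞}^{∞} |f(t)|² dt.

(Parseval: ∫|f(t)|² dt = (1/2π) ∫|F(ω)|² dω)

∫|f(t)|² dt = \frac{1}{7}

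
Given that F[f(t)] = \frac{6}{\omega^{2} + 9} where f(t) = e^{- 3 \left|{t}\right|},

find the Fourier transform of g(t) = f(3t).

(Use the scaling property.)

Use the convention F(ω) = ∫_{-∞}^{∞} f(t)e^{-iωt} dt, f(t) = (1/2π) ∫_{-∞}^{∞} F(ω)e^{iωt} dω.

F[g](ω) = \frac{18}{\omega^{2} + 81}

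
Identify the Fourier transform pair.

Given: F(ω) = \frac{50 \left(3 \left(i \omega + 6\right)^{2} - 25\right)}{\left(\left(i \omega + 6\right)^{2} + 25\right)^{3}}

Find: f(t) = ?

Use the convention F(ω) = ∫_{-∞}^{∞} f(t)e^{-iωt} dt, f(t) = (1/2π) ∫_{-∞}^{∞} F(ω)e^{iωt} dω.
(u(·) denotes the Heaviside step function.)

f(t) = 5 t^{2} e^{- 6 t} \sin{\left(5 t \right)} u\left(t\right)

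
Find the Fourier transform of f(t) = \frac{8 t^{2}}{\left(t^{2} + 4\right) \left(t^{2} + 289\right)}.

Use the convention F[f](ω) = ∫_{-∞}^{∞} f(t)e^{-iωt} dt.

F(ω) = \frac{8 \pi \left(17 - 2 e^{15 \left|{\omega}\right|}\right) e^{- 17 \left|{\omega}\right|}}{285}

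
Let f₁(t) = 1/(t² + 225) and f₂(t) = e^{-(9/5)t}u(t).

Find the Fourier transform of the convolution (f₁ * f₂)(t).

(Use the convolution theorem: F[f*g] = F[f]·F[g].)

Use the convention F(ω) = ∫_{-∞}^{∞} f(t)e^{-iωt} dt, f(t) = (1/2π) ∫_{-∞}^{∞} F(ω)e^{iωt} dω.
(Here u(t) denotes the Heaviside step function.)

F[f₁*f₂](ω) = \frac{\pi e^{- 15 \left|{\omega}\right|}}{3 \left(5 i \omega + 9\right)}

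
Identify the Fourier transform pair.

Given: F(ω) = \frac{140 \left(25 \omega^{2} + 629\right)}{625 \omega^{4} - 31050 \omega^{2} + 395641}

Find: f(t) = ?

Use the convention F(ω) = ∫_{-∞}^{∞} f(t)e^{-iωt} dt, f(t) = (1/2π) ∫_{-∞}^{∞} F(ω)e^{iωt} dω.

f(t) = 7 e^{- \frac{2 \left|{t}\right|}{5}} \cos{\left(5 t \right)}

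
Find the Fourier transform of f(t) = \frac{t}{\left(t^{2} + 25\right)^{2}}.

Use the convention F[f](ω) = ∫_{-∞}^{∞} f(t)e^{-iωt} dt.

F(ω) = - \frac{i \pi \omega e^{- 5 \left|{\omega}\right|}}{10}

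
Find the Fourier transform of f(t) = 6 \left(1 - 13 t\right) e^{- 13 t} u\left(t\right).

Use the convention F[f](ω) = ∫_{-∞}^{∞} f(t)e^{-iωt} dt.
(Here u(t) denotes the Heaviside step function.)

F(ω) = \frac{6 i \omega}{- \omega^{2} + 26 i \omega + 169}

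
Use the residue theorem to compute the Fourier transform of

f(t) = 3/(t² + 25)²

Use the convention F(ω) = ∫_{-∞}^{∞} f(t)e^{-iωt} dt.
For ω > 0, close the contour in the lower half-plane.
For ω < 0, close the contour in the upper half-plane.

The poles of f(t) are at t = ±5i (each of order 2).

Let g(z) = f(z)e^{-iωz}; for large |z| the factor e^{-iωz} decays in the lower half-plane when ω > 0 and in the upper half-plane when ω < 0.

Case ω > 0 (lower half-plane, clockwise contour ⇒ F(ω) = -2πi·ΣRes):
  Res_{z = - 5 i} g(z) = \frac{3 i \left(5 \omega + 1\right) e^{- 5 \omega}}{500} (pole of order 2)
  F(ω) = -2πi·ΣRes = \frac{3 \pi \left(5 \omega + 1\right) e^{- 5 \omega}}{250}

Case ω < 0 (upper half-plane, counterclockwise contour ⇒ F(ω) = +2πi·ΣRes):
  Res_{z = 5 i} g(z) = \frac{3 i \left(5 \omega - 1\right) e^{5 \omega}}{500} (pole of order 2)
  F(ω) = 2πi·ΣRes = \frac{3 \pi \left(1 - 5 \omega\right) e^{5 \omega}}{250}

Both cases combine into a single formula in |ω|:

F(ω) = \frac{3 \pi \left(5 \left|{\omega}\right| + 1\right) e^{- 5 \left|{\omega}\right|}}{250}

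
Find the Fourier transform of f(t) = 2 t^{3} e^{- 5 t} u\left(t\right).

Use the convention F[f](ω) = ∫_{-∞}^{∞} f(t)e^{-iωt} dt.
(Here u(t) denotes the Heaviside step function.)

F(ω) = \frac{12}{\left(i \omega + 5\right)^{4}}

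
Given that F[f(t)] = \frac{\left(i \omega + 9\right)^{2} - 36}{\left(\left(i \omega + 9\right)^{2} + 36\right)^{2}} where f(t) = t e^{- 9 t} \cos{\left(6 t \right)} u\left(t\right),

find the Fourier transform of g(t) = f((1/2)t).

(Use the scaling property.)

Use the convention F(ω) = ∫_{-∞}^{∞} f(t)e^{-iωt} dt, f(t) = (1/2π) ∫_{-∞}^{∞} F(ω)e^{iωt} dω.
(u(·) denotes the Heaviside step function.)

F[g](ω) = \frac{2 \left(\left(2 i \omega + 9\right)^{2} - 36\right)}{\left(\left(2 i \omega + 9\right)^{2} + 36\right)^{2}}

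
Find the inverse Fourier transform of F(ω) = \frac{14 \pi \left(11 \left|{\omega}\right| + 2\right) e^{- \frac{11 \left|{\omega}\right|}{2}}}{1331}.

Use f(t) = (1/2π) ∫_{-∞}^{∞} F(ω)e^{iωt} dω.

f(t) = \frac{7}{\left(t^{2} + \frac{121}{4}\right)^{2}}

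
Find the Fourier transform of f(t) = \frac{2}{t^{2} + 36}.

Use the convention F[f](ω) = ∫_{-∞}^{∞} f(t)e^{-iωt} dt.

F(ω) = \frac{\pi e^{- 6 \left|{\omega}\right|}}{3}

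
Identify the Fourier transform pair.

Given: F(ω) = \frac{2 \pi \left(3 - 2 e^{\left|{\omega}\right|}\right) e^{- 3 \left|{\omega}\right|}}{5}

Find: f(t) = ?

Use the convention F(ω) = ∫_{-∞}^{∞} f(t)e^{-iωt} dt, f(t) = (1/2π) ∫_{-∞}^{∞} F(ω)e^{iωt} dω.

f(t) = \frac{2 t^{2}}{\left(t^{2} + 4\right) \left(t^{2} + 9\right)}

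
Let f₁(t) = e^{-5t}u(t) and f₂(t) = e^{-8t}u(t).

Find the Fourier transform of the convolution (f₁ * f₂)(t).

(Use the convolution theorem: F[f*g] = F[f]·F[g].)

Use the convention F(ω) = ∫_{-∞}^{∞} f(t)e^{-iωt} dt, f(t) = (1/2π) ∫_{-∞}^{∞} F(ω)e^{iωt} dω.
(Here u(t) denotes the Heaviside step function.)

F[f₁*f₂](ω) = \frac{1}{\left(i \omega + 5\right) \left(i \omega + 8\right)}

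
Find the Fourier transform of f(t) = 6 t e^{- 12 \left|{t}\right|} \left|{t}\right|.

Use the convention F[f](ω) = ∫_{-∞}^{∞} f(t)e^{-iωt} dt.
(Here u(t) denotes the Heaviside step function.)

F(ω) = \frac{24 i \omega \left(\omega^{2} - 432\right)}{\left(\omega^{2} + 144\right)^{3}}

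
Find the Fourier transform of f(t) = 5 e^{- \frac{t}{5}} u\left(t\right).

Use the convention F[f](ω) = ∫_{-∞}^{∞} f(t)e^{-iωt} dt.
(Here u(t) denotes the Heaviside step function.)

F(ω) = \frac{25}{5 i \omega + 1}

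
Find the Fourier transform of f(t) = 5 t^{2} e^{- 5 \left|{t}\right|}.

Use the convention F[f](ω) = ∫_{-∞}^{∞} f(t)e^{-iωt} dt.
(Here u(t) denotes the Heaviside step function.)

F(ω) = \frac{100 \left(25 - 3 \omega^{2}\right)}{\left(\omega^{2} + 25\right)^{3}}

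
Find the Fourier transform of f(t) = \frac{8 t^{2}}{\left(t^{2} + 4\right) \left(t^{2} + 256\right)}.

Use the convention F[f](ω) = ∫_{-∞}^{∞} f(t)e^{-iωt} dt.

F(ω) = \frac{4 \pi \left(8 - e^{14 \left|{\omega}\right|}\right) e^{- 16 \left|{\omega}\right|}}{63}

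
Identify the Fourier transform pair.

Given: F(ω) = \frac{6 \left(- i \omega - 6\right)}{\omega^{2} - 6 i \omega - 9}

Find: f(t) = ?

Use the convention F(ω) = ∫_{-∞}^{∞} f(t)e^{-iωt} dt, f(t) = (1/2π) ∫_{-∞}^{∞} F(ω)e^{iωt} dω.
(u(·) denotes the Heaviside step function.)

f(t) = 6 \left(3 t + 1\right) e^{- 3 t} u\left(t\right)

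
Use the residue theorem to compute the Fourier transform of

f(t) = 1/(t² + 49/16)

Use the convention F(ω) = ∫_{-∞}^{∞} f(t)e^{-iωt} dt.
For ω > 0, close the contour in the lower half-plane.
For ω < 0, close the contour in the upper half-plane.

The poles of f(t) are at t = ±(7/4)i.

Let g(z) = f(z)e^{-iωz}; for large |z| the factor e^{-iωz} decays in the lower half-plane when ω > 0 and in the upper half-plane when ω < 0.

Case ω > 0 (lower half-plane, clockwise contour ⇒ F(ω) = -2πi·ΣRes):
  Res_{z = - \frac{7 i}{4}} g(z) = \frac{2 i e^{- \frac{7 \omega}{4}}}{7}
  F(ω) = -2πi·ΣRes = \frac{4 \pi e^{- \frac{7 \omega}{4}}}{7}

Case ω < 0 (upper half-plane, counterclockwise contour ⇒ F(ω) = +2πi·ΣRes):
  Res_{z = \frac{7 i}{4}} g(z) = - \frac{2 i e^{\frac{7 \omega}{4}}}{7}
  F(ω) = 2πi·ΣRes = \frac{4 \pi e^{\frac{7 \omega}{4}}}{7}

Both cases combine into a single formula in |ω|:

F(ω) = \frac{4 \pi e^{- \frac{7 \left|{\omega}\right|}{4}}}{7}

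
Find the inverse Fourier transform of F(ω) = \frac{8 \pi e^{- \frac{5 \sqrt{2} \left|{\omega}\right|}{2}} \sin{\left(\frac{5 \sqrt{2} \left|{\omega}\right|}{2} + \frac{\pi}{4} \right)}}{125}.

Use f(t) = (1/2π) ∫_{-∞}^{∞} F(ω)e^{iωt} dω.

f(t) = \frac{8}{t^{4} + 625}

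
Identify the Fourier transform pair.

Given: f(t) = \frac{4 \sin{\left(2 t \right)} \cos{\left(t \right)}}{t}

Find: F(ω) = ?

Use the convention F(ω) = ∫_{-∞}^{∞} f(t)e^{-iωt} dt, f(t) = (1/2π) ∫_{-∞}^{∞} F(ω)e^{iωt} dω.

F(ω) = \begin{cases} 4 \pi & \text{for}\: \omega > -1 \wedge \omega < 1 \\2 \pi & \text{for}\: \omega > -3 \wedge \omega < 3 \\0 & \text{otherwise} \end{cases}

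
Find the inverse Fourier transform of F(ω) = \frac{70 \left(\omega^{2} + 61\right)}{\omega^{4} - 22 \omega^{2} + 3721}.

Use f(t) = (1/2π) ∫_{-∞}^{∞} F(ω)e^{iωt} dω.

f(t) = 7 e^{- 5 \left|{t}\right|} \cos{\left(6 \left|{t}\right| \right)}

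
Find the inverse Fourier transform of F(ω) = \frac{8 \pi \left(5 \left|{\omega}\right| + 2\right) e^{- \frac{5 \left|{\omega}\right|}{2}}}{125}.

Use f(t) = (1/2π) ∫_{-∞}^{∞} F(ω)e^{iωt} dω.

f(t) = \frac{4}{\left(t^{2} + \frac{25}{4}\right)^{2}}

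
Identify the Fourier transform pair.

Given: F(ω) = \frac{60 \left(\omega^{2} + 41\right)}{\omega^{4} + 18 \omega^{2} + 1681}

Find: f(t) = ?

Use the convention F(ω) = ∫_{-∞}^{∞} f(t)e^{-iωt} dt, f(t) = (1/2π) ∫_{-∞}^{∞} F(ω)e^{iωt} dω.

f(t) = 6 e^{- 5 \left|{t}\right|} \cos{\left(4 t \right)}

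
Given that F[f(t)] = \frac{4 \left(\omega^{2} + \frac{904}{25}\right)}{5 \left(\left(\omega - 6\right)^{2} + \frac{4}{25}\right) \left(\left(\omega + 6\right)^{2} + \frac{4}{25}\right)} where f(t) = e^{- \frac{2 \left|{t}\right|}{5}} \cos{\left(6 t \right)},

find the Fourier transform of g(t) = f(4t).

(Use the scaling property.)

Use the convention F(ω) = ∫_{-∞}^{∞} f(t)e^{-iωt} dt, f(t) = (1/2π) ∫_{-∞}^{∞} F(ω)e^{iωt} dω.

F[g](ω) = \frac{80 \left(25 \omega^{2} + 14464\right)}{625 \omega^{4} - 716800 \omega^{2} + 209207296}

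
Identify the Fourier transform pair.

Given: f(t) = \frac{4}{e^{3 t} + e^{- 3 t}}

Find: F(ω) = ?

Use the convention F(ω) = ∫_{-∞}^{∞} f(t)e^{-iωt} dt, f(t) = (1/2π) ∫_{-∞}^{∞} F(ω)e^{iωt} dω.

F(ω) = \frac{2 \pi}{3 \cosh{\left(\frac{\pi \omega}{6} \right)}}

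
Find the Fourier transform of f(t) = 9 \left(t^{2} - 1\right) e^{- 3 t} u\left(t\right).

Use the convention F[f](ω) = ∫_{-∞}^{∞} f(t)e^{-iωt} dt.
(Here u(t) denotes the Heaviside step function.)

F(ω) = \frac{9 \left(2 i \omega - \left(i \omega + 3\right)^{3} + 6\right)}{\left(i \omega + 3\right)^{4}}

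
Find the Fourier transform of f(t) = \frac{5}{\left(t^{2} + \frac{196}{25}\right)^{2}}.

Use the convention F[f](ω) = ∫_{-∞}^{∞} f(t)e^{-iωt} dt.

F(ω) = \frac{125 \pi \left(14 \left|{\omega}\right| + 5\right) e^{- \frac{14 \left|{\omega}\right|}{5}}}{5488}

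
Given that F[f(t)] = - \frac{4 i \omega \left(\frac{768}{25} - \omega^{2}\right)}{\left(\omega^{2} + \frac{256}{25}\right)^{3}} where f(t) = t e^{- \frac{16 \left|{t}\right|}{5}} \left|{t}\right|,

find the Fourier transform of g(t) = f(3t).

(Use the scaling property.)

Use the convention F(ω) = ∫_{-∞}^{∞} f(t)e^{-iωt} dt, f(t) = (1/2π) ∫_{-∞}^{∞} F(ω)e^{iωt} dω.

F[g](ω) = \frac{22500 i \omega \left(25 \omega^{2} - 6912\right)}{\left(25 \omega^{2} + 2304\right)^{3}}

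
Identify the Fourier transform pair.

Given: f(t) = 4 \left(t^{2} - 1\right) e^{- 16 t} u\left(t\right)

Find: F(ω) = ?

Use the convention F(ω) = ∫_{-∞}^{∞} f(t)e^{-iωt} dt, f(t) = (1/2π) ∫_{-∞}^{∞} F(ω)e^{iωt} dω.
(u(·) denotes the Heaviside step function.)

F(ω) = \frac{4 \left(2 i \omega - \left(i \omega + 16\right)^{3} + 32\right)}{\left(i \omega + 16\right)^{4}}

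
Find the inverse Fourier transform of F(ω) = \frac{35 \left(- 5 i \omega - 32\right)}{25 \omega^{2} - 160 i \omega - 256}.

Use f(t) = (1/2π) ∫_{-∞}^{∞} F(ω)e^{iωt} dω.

f(t) = 7 \left(\frac{16 t}{5} + 1\right) e^{- \frac{16 t}{5}} u\left(t\right)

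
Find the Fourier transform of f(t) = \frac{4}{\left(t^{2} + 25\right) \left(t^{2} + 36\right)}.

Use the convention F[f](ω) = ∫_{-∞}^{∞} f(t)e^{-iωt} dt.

F(ω) = \frac{2 \pi \left(6 e^{\left|{\omega}\right|} - 5\right) e^{- 6 \left|{\omega}\right|}}{165}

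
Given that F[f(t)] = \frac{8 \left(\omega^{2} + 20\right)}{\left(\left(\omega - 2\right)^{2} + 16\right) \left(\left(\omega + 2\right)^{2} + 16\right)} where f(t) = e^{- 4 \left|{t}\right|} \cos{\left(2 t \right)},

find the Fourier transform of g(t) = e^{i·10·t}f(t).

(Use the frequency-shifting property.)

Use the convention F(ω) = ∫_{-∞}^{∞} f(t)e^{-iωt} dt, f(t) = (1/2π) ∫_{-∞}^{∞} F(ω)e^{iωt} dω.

F[g](ω) = \frac{8 \left(\left(\omega - 10\right)^{2} + 20\right)}{\left(\left(\omega - 12\right)^{2} + 16\right) \left(\left(\omega - 8\right)^{2} + 16\right)}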